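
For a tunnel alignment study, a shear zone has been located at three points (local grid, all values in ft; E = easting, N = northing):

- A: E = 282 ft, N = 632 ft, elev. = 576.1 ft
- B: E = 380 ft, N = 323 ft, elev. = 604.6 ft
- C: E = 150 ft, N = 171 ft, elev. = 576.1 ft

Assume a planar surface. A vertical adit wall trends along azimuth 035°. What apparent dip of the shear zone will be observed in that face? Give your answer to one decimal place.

Two edge vectors: A→B = (98, -309, 28.5), A→C = (-132, -461, 0).
Normal n = (A→B) × (A→C) = (13138.5, -3762, -85966).
So ∂z/∂E = −n_x/n_z = 0.15283 and ∂z/∂N = −n_y/n_z = −0.04376.
Unit vector along 035° is (sin 35°, cos 35°) = (0.5736, 0.8192).
Slope in that direction = a·(0.5736) + b·(0.8192) = 0.05181.
Apparent dip = arctan|0.05181| = 3.0° (true dip is 9.0°, so apparent ≤ true as expected).

3.0°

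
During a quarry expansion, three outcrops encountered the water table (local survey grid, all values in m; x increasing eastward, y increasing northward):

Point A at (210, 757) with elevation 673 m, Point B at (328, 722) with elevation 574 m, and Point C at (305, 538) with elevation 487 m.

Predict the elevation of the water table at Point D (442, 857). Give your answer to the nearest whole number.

Two edge vectors: Point A→Point B = (118, -35, -99), Point A→Point C = (95, -219, -186).
Normal n = (Point A→Point B) × (Point A→Point C) = (-15171, 12543, -22517).
So ∂z/∂x = −n_x/n_z = −0.67376 and ∂z/∂y = −n_y/n_z = 0.55705.
Intercept c from Point A: 673 + 141.49 − 421.68 = 392.81.
At (442, 857): z = −297.8 + 477.4 + 392.81 = 572.4 m.

572 m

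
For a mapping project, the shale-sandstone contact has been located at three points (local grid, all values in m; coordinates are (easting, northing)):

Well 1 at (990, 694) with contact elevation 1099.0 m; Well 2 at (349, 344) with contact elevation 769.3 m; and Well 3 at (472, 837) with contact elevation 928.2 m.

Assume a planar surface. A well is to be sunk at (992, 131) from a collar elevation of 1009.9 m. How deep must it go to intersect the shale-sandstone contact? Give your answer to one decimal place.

Two edge vectors: Well 1→Well 2 = (-641, -350, -329.7), Well 1→Well 3 = (-518, 143, -170.8).
Normal n = (Well 1→Well 2) × (Well 1→Well 3) = (106927.1, 61301.8, -272963).
So ∂z/∂E = −n_x/n_z = 0.39173 and ∂z/∂N = −n_y/n_z = 0.22458.
Intercept c from Well 1: 1099 − 387.81 − 155.86 = 555.33.
At (992, 131): z_contact = 388.59 + 29.42 + 555.33 = 973.35 m.
Depth below ground = 1009.9 − 973.35 = 36.6 m.

36.6 m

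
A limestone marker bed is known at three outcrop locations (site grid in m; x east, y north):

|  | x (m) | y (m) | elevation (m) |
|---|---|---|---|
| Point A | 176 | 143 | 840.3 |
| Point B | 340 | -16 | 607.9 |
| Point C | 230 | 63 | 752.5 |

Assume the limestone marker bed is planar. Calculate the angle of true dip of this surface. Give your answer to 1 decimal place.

Let the plane be z = a·x + b·y + c.
Point B−Point A: 164a − 159b = −232.4;  Point C−Point A: 54a − 80b = −87.8.
Solving gives a = −1.02157, b = 0.40794.
Gradient magnitude |∇z| = √(a² + b²) = √(1.04361 + 0.16642) = 1.10001.
True dip = arctan(1.10001) = 47.7°, dipping toward ESE (azimuth ≈ 112°).

47.7°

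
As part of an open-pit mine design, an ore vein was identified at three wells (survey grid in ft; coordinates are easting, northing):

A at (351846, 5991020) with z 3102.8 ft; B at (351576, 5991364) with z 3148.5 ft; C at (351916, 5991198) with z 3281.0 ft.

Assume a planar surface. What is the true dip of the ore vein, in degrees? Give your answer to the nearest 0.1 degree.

Two edge vectors: A→B = (-270, 344, 45.7), A→C = (70, 178, 178.2).
Normal n = (A→B) × (A→C) = (53166.2, 51313, -72140).
So ∂z/∂easting = −n_x/n_z = 0.73699 and ∂z/∂northing = −n_y/n_z = 0.71130.
Gradient magnitude |∇z| = √(a² + b²) = √(0.54315 + 0.50594) = 1.02425.
True dip = arctan(1.02425) = 45.7°, dipping toward SW (azimuth ≈ 226°).

45.7°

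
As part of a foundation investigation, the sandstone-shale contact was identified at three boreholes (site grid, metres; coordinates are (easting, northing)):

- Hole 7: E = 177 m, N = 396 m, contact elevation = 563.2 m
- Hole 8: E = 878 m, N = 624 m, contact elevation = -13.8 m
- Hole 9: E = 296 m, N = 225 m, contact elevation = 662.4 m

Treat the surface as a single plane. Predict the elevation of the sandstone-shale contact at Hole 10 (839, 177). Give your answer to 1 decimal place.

426.6 m

Two edge vectors: Hole 7→Hole 8 = (701, 228, -577), Hole 7→Hole 9 = (119, -171, 99.2).
Normal n = (Hole 7→Hole 8) × (Hole 7→Hole 9) = (-76049.4, -138202.2, -147003).
So ∂z/∂E = −n_x/n_z = −0.51733 and ∂z/∂N = −n_y/n_z = −0.94013.
Intercept c from Hole 7: 563.2 + 91.57 + 372.29 = 1027.06.
At (839, 177): z = −434.0 − 166.4 + 1027.06 = 426.6 m.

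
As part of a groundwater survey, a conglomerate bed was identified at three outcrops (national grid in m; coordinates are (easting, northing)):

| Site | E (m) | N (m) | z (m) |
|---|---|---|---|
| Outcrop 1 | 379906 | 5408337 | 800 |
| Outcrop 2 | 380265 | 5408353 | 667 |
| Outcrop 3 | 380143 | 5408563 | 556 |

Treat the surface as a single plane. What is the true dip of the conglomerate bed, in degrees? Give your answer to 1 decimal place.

38.7°

Two edge vectors: Outcrop 1→Outcrop 2 = (359, 16, -133), Outcrop 1→Outcrop 3 = (237, 226, -244).
Normal n = (Outcrop 1→Outcrop 2) × (Outcrop 1→Outcrop 3) = (26154, 56075, 77342).
So ∂z/∂E = −n_x/n_z = −0.33816 and ∂z/∂N = −n_y/n_z = −0.72503.
Gradient magnitude |∇z| = √(a² + b²) = √(0.11435 + 0.52566) = 0.80001.
True dip = arctan(0.80001) = 38.7°, dipping toward NNE (azimuth ≈ 025°).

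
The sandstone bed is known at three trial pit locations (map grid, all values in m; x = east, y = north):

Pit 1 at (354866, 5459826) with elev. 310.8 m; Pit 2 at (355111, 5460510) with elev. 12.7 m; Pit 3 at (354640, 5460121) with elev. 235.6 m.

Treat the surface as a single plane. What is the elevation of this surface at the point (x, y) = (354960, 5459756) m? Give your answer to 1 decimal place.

Two edge vectors: Pit 1→Pit 2 = (245, 684, -298.1), Pit 1→Pit 3 = (-226, 295, -75.2).
Normal n = (Pit 1→Pit 2) × (Pit 1→Pit 3) = (36502.7, 85794.6, 226859).
So ∂z/∂x = −n_x/n_z = −0.160904791 and ∂z/∂y = −n_y/n_z = −0.378184687.
Intercept c from Pit 1: 310.8 + 57099.64 + 2064822.59 = 2122233.03.
At (354960, 5459756): z = −57114.8 − 2064796.1 + 2122233.03 = 322.1 m.

322.1 m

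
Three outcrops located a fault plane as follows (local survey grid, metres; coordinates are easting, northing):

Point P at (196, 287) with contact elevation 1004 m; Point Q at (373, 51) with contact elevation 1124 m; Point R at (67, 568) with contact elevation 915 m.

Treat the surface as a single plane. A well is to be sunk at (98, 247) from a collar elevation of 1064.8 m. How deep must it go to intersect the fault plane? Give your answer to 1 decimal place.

124.8 m

Let the plane be z = a·easting + b·northing + c.
Point Q−Point P: 177a − 236b = 120;  Point R−Point P: −129a + 281b = −89.
Solving gives a = 0.65910, b = −0.01415.
Then c = 1004 − a·196 − b·287 = 878.88.
At (98, 247): z_contact = 64.59 − 3.50 + 878.88 = 939.97 m.
Depth below ground = 1064.8 − 939.97 = 124.8 m.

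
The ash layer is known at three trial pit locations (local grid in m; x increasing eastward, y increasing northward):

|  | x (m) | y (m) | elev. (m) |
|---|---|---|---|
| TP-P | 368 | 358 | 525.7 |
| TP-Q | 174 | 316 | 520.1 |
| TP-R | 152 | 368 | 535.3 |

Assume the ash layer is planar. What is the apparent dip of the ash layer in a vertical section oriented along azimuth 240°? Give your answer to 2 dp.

Two edge vectors: TP-P→TP-Q = (-194, -42, -5.6), TP-P→TP-R = (-216, 10, 9.6).
Normal n = (TP-P→TP-Q) × (TP-P→TP-R) = (-347.2, 3072, -11012).
So ∂z/∂x = −n_x/n_z = −0.03153 and ∂z/∂y = −n_y/n_z = 0.27897.
Unit vector along 240° is (sin 240°, cos 240°) = (-0.8660, -0.5000).
Slope in that direction = a·(-0.8660) + b·(-0.5000) = −0.11218.
Apparent dip = arctan|0.11218| = 6.40° (true dip is 15.7°, so apparent ≤ true as expected).

6.40°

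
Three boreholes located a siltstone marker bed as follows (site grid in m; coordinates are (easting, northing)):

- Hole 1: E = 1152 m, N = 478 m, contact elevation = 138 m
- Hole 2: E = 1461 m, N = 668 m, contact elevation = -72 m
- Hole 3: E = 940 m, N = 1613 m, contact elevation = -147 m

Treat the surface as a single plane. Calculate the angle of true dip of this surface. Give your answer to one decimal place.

30.1°

Let the plane be z = a·E + b·N + c.
Hole 2−Hole 1: 309a + 190b = −210;  Hole 3−Hole 1: −212a + 1135b = −285.
Solving gives a = −0.47111, b = −0.33910.
Gradient magnitude |∇z| = √(a² + b²) = √(0.22194 + 0.11499) = 0.58045.
True dip = arctan(0.58045) = 30.1°, dipping toward NE (azimuth ≈ 054°).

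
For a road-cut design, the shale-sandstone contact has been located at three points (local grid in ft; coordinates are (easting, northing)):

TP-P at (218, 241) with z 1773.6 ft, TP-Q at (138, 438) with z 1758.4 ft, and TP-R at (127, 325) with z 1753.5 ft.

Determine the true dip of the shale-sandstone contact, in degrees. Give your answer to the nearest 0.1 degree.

13.5°

Let the plane be z = a·E + b·N + c.
TP-Q−TP-P: −80a + 197b = −15.2;  TP-R−TP-P: −91a + 84b = −20.1.
Solving gives a = 0.23940, b = 0.02006.
Gradient magnitude |∇z| = √(a² + b²) = √(0.05731 + 0.00040) = 0.24023.
True dip = arctan(0.24023) = 13.5°, dipping toward W (azimuth ≈ 265°).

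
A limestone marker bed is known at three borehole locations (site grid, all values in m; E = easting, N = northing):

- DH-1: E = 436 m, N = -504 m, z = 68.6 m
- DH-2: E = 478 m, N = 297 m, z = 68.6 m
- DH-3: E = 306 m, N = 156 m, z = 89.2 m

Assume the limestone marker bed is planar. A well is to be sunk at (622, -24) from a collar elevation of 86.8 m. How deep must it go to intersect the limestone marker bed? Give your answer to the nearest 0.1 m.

38.3 m

Let the plane be z = a·E + b·N + c.
DH-2−DH-1: 42a + 801b = 0;  DH-3−DH-1: −130a + 660b = 20.6.
Solving gives a = −0.12515, b = 0.00656.
Then c = 68.6 − a·436 − b·-504 = 126.47.
At (622, -24): z_contact = −77.84 − 0.16 + 126.47 = 48.47 m.
Depth below ground = 86.8 − 48.47 = 38.3 m.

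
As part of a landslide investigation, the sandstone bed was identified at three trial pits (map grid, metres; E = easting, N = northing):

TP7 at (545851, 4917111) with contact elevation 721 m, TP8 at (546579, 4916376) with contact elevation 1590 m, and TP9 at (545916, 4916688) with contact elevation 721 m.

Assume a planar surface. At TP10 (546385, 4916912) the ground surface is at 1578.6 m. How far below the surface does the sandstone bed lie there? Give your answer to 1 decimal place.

Let the plane be z = a·E + b·N + c.
TP8−TP7: 728a − 735b = 869;  TP9−TP7: 65a − 423b = 0.
Solving gives a = 1.412877783, b = 0.217108879.
Then c = 721 − a·545851 − b·4917111 = −1838048.21.
At (546385, 4916912): z_contact = 771975.23 + 1067505.25 − 1838048.21 = 1432.27 m.
Depth below ground = 1578.6 − 1432.27 = 146.3 m.

146.3 m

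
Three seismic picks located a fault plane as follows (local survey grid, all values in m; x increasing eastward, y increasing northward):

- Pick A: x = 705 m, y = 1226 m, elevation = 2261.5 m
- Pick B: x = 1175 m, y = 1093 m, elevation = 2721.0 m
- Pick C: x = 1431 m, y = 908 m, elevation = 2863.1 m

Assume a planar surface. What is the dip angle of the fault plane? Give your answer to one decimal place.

57.6°

Two edge vectors: Pick A→Pick B = (470, -133, 459.5), Pick A→Pick C = (726, -318, 601.6).
Normal n = (Pick A→Pick B) × (Pick A→Pick C) = (66108.2, 50845, -52902).
So ∂z/∂x = −n_x/n_z = 1.24964 and ∂z/∂y = −n_y/n_z = 0.96112.
Gradient magnitude |∇z| = √(a² + b²) = √(1.56159 + 0.92375) = 1.57649.
True dip = arctan(1.57649) = 57.6°, dipping toward SW (azimuth ≈ 232°).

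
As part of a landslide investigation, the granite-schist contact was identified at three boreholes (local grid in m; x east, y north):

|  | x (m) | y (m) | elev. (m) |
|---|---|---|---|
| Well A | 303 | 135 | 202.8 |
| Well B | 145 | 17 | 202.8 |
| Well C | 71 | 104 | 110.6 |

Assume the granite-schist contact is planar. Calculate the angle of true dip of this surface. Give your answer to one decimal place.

39.0°

Let the plane be z = a·x + b·y + c.
Well B−Well A: −158a − 118b = 0;  Well C−Well A: −232a − 31b = −92.2.
Solving gives a = 0.48401, b = −0.64808.
Gradient magnitude |∇z| = √(a² + b²) = √(0.23427 + 0.42001) = 0.80887.
True dip = arctan(0.80887) = 39.0°, dipping toward NW (azimuth ≈ 323°).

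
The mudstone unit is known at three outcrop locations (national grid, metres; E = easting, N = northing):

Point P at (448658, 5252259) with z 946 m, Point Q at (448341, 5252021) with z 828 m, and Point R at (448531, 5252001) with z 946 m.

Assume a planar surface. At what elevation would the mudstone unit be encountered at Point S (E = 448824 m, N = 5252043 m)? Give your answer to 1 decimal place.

1106.8 m

Two edge vectors: Point P→Point Q = (-317, -238, -118), Point P→Point R = (-127, -258, 0).
Normal n = (Point P→Point Q) × (Point P→Point R) = (-30444, 14986, 51560).
So ∂z/∂E = −n_x/n_z = 0.590457719 and ∂z/∂N = −n_y/n_z = −0.290651668.
Intercept c from Point P: 946 − 264913.58 + 1526577.84 = 1262610.26.
At (448824, 5252043): z = 265011.6 − 1526515.1 + 1262610.26 = 1106.8 m.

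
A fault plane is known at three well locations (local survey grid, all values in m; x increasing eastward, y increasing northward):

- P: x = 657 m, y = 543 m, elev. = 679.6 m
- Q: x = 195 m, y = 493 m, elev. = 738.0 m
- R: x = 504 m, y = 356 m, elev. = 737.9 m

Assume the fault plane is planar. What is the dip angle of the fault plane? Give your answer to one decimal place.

14.0°

Let the plane be z = a·x + b·y + c.
Q−P: −462a − 50b = 58.4;  R−P: −153a − 187b = 58.3.
Solving gives a = −0.10167, b = −0.22858.
Gradient magnitude |∇z| = √(a² + b²) = √(0.01034 + 0.05225) = 0.25017.
True dip = arctan(0.25017) = 14.0°, dipping toward NNE (azimuth ≈ 024°).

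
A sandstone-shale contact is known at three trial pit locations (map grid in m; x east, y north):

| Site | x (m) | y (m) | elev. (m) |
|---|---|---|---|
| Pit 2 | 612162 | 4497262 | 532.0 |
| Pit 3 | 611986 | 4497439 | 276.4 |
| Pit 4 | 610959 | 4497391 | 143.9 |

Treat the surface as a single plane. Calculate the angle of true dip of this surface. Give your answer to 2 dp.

Two edge vectors: Pit 2→Pit 3 = (-176, 177, -255.6), Pit 2→Pit 4 = (-1203, 129, -388.1).
Normal n = (Pit 2→Pit 3) × (Pit 2→Pit 4) = (-35721.3, 239181.2, 190227).
So ∂z/∂x = −n_x/n_z = 0.18778 and ∂z/∂y = −n_y/n_z = −1.25735.
Gradient magnitude |∇z| = √(a² + b²) = √(0.03526 + 1.58092) = 1.27129.
True dip = arctan(1.27129) = 51.81°, dipping toward N (azimuth ≈ 352°).

51.81°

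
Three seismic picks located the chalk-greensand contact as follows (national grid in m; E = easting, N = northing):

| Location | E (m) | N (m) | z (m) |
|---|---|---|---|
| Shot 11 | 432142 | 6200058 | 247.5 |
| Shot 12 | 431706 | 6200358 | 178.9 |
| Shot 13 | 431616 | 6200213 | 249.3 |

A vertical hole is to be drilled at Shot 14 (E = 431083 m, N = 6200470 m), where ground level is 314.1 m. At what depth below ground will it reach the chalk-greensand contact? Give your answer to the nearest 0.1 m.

103.8 m

Let the plane be z = a·E + b·N + c.
Shot 12−Shot 11: −436a + 300b = −68.6;  Shot 13−Shot 11: −526a + 155b = 1.8.
Solving gives a = −0.123841720, b = −0.408649967.
Then c = 247.5 − a·432142 − b·6200058 = 2587418.20.
At (431083, 6200470): z_contact = −53386.06 − 2533821.86 + 2587418.20 = 210.28 m.
Depth below ground = 314.1 − 210.28 = 103.8 m.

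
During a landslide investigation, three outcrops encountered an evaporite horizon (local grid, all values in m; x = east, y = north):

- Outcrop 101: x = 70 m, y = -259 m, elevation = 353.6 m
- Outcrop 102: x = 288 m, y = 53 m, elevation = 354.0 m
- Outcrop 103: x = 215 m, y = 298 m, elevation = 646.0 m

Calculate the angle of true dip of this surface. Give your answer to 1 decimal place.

55.6°

Two edge vectors: Outcrop 101→Outcrop 102 = (218, 312, 0.4), Outcrop 101→Outcrop 103 = (145, 557, 292.4).
Normal n = (Outcrop 101→Outcrop 102) × (Outcrop 101→Outcrop 103) = (91006, -63685.2, 76186).
So ∂z/∂x = −n_x/n_z = −1.19452 and ∂z/∂y = −n_y/n_z = 0.83592.
Gradient magnitude |∇z| = √(a² + b²) = √(1.42689 + 0.69876) = 1.45796.
True dip = arctan(1.45796) = 55.6°, dipping toward SE (azimuth ≈ 125°).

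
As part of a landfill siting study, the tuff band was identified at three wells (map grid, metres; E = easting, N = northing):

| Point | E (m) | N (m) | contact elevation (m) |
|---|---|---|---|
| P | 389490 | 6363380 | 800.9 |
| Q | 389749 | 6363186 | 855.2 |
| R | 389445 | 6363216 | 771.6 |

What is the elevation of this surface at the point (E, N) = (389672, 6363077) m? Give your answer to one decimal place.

822.3 m

Let the plane be z = a·E + b·N + c.
Q−P: 259a − 194b = 54.3;  R−P: −45a − 164b = −29.3.
Solving gives a = 0.284915830, b = 0.100480412.
Then c = 800.9 − a·389490 − b·6363380 = −749566.01.
At (389672, 6363077): z = 111023.7 + 639364.6 − 749566.01 = 822.3 m.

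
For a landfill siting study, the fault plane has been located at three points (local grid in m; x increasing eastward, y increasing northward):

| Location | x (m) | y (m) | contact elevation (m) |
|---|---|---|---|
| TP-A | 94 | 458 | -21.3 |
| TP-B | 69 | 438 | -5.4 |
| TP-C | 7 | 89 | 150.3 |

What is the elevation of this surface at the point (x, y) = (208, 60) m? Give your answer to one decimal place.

Two edge vectors: TP-A→TP-B = (-25, -20, 15.9), TP-A→TP-C = (-87, -369, 171.6).
Normal n = (TP-A→TP-B) × (TP-A→TP-C) = (2435.1, 2906.7, 7485).
So ∂z/∂x = −n_x/n_z = −0.32533 and ∂z/∂y = −n_y/n_z = −0.38834.
Intercept c from TP-A: -21.3 + 30.58 + 177.86 = 187.14.
At (208, 60): z = −67.7 − 23.3 + 187.14 = 96.2 m.

96.2 m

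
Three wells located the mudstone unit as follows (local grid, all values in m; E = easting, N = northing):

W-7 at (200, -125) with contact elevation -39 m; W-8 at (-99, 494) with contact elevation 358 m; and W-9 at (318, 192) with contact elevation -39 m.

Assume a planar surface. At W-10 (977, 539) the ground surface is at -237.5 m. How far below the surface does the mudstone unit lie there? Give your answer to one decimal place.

198.8 m

Two edge vectors: W-7→W-8 = (-299, 619, 397), W-7→W-9 = (118, 317, 0).
Normal n = (W-7→W-8) × (W-7→W-9) = (-125849, 46846, -167825).
So ∂z/∂E = −n_x/n_z = −0.74988 and ∂z/∂N = −n_y/n_z = 0.27914.
Intercept c from W-7: -39 + 149.98 + 34.89 = 145.87.
At (977, 539): z_contact = −732.64 + 150.45 + 145.87 = -436.31 m.
Depth below ground = -237.5 − (-436.31) = 198.8 m.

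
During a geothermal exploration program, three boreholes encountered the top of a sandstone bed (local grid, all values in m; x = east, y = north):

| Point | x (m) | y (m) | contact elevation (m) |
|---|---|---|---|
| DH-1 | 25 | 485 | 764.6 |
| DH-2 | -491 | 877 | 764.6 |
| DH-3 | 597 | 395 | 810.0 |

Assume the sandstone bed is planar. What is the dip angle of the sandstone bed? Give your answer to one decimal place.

Two edge vectors: DH-1→DH-2 = (-516, 392, 0), DH-1→DH-3 = (572, -90, 45.4).
Normal n = (DH-1→DH-2) × (DH-1→DH-3) = (17796.8, 23426.4, -177784).
So ∂z/∂x = −n_x/n_z = 0.10010 and ∂z/∂y = −n_y/n_z = 0.13177.
Gradient magnitude |∇z| = √(a² + b²) = √(0.01002 + 0.01736) = 0.16548.
True dip = arctan(0.16548) = 9.4°, dipping toward SW (azimuth ≈ 217°).

9.4°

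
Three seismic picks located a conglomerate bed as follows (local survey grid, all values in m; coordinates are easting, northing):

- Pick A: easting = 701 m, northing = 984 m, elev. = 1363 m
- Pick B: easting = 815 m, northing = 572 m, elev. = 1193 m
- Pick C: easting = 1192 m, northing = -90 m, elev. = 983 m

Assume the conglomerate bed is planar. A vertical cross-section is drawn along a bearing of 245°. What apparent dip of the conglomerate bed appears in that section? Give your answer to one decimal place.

26.9°

Let the plane be z = a·easting + b·northing + c.
Pick B−Pick A: 114a − 412b = −170;  Pick C−Pick A: 491a − 1074b = −380.
Solving gives a = 0.32584, b = 0.50278.
Unit vector along 245° is (sin 245°, cos 245°) = (-0.9063, -0.4226).
Slope in that direction = a·(-0.9063) + b·(-0.4226) = −0.50779.
Apparent dip = arctan|0.50779| = 26.9° (true dip is 30.9°, so apparent ≤ true as expected).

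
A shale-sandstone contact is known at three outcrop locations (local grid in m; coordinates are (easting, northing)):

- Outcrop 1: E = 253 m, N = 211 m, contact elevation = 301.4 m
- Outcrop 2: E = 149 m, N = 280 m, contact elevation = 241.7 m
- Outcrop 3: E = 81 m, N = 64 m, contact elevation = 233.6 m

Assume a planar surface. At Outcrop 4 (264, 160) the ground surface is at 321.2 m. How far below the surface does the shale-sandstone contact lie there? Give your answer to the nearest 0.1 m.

Two edge vectors: Outcrop 1→Outcrop 2 = (-104, 69, -59.7), Outcrop 1→Outcrop 3 = (-172, -147, -67.8).
Normal n = (Outcrop 1→Outcrop 2) × (Outcrop 1→Outcrop 3) = (-13454.1, 3217.2, 27156).
So ∂z/∂E = −n_x/n_z = 0.49544 and ∂z/∂N = −n_y/n_z = −0.11847.
Intercept c from Outcrop 1: 301.4 − 125.35 + 25.00 = 201.05.
At (264, 160): z_contact = 130.80 − 18.96 + 201.05 = 312.89 m.
Depth below ground = 321.2 − 312.89 = 8.3 m.

8.3 m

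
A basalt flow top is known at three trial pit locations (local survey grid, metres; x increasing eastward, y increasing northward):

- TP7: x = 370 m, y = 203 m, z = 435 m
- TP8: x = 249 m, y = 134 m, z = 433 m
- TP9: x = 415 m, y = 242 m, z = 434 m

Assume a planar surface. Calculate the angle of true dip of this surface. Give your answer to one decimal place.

9.1°

Let the plane be z = a·x + b·y + c.
TP8−TP7: −121a − 69b = −2;  TP9−TP7: 45a + 39b = −1.
Solving gives a = 0.09108, b = −0.13073.
Gradient magnitude |∇z| = √(a² + b²) = √(0.00830 + 0.01709) = 0.15933.
True dip = arctan(0.15933) = 9.1°, dipping toward NW (azimuth ≈ 325°).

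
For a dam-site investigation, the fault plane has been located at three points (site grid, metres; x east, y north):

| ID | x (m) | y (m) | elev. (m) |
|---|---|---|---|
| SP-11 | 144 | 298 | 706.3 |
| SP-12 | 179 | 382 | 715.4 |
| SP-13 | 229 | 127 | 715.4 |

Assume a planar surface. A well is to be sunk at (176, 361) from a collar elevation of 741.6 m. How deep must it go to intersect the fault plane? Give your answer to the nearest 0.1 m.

27.5 m

Two edge vectors: SP-11→SP-12 = (35, 84, 9.1), SP-11→SP-13 = (85, -171, 9.1).
Normal n = (SP-11→SP-12) × (SP-11→SP-13) = (2320.5, 455, -13125).
So ∂z/∂x = −n_x/n_z = 0.17680 and ∂z/∂y = −n_y/n_z = 0.03467.
Intercept c from SP-11: 706.3 − 25.46 − 10.33 = 670.51.
At (176, 361): z_contact = 31.12 + 12.51 + 670.51 = 714.14 m.
Depth below ground = 741.6 − 714.14 = 27.5 m.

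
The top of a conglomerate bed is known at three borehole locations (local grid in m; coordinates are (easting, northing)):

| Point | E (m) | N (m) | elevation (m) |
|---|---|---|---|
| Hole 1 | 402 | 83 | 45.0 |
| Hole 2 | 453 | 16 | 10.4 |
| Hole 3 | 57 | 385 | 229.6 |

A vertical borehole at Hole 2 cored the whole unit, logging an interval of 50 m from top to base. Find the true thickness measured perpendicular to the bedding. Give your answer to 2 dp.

Two edge vectors: Hole 1→Hole 2 = (51, -67, -34.6), Hole 1→Hole 3 = (-345, 302, 184.6).
Normal n = (Hole 1→Hole 2) × (Hole 1→Hole 3) = (-1919, 2522.4, -7713).
So ∂z/∂E = −n_x/n_z = −0.24880 and ∂z/∂N = −n_y/n_z = 0.32703.
|∇z| = √(a²+b²) = 0.41092, so dip δ = arctan(0.41092) = 22.34°.
True thickness = vertical thickness × cos δ = 50 × cos 22.34° = 46.25 m.

46.25 m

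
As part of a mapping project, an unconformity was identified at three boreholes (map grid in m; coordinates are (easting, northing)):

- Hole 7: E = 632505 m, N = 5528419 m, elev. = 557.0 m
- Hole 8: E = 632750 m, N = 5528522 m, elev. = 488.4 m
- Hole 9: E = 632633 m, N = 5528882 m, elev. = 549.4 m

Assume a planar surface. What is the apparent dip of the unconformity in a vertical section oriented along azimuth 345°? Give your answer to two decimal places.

Two edge vectors: Hole 7→Hole 8 = (245, 103, -68.6), Hole 7→Hole 9 = (128, 463, -7.6).
Normal n = (Hole 7→Hole 8) × (Hole 7→Hole 9) = (30979, -6918.8, 100251).
So ∂z/∂E = −n_x/n_z = −0.30901 and ∂z/∂N = −n_y/n_z = 0.06901.
Unit vector along 345° is (sin 345°, cos 345°) = (-0.2588, 0.9659).
Slope in that direction = a·(-0.2588) + b·(0.9659) = 0.14664.
Apparent dip = arctan|0.14664| = 8.34° (true dip is 17.6°, so apparent ≤ true as expected).

8.34°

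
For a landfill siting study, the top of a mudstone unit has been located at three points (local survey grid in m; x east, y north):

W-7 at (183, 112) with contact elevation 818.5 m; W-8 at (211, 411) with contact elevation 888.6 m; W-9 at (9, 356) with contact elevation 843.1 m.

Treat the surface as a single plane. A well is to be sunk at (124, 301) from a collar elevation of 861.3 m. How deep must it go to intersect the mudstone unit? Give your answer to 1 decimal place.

11.2 m

Let the plane be z = a·x + b·y + c.
W-8−W-7: 28a + 299b = 70.1;  W-9−W-7: −174a + 244b = 24.6.
Solving gives a = 0.16564, b = 0.21894.
Then c = 818.5 − a·183 − b·112 = 763.67.
At (124, 301): z_contact = 20.54 + 65.90 + 763.67 = 850.11 m.
Depth below ground = 861.3 − 850.11 = 11.2 m.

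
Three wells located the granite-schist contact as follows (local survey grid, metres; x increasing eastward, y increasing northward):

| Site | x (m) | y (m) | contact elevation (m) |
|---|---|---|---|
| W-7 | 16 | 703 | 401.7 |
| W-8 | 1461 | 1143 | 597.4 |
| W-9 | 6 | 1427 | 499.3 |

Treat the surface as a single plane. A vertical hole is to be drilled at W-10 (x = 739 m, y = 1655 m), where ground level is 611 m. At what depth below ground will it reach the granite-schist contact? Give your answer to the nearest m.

Two edge vectors: W-7→W-8 = (1445, 440, 195.7), W-7→W-9 = (-10, 724, 97.6).
Normal n = (W-7→W-8) × (W-7→W-9) = (-98742.8, -142989, 1050580).
So ∂z/∂x = −n_x/n_z = 0.09399 and ∂z/∂y = −n_y/n_z = 0.13610.
Intercept c from W-7: 401.7 − 1.50 − 95.68 = 304.51.
At (739, 1655): z_contact = 69.5 + 225.3 + 304.51 = 599.2 m.
Depth below ground = 611 − 599.2 = 12 m.

12 m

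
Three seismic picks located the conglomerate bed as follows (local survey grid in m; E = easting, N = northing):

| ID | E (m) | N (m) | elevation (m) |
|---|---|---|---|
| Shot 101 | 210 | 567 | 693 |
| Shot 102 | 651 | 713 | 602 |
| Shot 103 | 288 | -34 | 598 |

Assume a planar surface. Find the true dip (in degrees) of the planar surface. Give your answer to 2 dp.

Two edge vectors: Shot 101→Shot 102 = (441, 146, -91), Shot 101→Shot 103 = (78, -601, -95).
Normal n = (Shot 101→Shot 102) × (Shot 101→Shot 103) = (-68561, 34797, -276429).
So ∂z/∂E = −n_x/n_z = −0.24802 and ∂z/∂N = −n_y/n_z = 0.12588.
Gradient magnitude |∇z| = √(a² + b²) = √(0.06152 + 0.01585) = 0.27814.
True dip = arctan(0.27814) = 15.54°, dipping toward ESE (azimuth ≈ 117°).

15.54°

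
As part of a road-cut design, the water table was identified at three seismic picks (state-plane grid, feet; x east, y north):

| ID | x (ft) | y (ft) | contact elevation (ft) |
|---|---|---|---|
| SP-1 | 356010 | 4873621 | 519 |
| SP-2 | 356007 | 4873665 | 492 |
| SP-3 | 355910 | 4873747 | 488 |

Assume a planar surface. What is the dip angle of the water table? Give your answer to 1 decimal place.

39.4°

Let the plane be z = a·x + b·y + c.
SP-2−SP-1: −3a + 44b = −27;  SP-3−SP-1: −100a + 126b = −31.
Solving gives a = −0.50671, b = −0.64818.
Gradient magnitude |∇z| = √(a² + b²) = √(0.25676 + 0.42014) = 0.82274.
True dip = arctan(0.82274) = 39.4°, dipping toward NE (azimuth ≈ 038°).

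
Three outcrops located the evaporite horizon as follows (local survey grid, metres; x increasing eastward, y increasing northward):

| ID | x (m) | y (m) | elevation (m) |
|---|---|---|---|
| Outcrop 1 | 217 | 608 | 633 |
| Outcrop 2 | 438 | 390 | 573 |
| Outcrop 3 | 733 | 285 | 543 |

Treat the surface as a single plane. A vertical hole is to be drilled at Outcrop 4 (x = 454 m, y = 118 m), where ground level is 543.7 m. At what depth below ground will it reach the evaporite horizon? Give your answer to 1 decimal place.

44.0 m

Two edge vectors: Outcrop 1→Outcrop 2 = (221, -218, -60), Outcrop 1→Outcrop 3 = (516, -323, -90).
Normal n = (Outcrop 1→Outcrop 2) × (Outcrop 1→Outcrop 3) = (240, -11070, 41105).
So ∂z/∂x = −n_x/n_z = −0.00584 and ∂z/∂y = −n_y/n_z = 0.26931.
Intercept c from Outcrop 1: 633 + 1.27 − 163.74 = 470.53.
At (454, 118): z_contact = −2.65 + 31.78 + 470.53 = 499.65 m.
Depth below ground = 543.7 − 499.65 = 44.0 m.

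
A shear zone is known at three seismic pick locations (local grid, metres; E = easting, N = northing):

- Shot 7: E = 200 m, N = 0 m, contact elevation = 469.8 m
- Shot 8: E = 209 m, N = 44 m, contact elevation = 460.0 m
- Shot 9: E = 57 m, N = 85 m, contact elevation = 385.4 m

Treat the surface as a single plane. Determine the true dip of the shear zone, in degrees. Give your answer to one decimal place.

Let the plane be z = a·E + b·N + c.
Shot 8−Shot 7: 9a + 44b = −9.8;  Shot 9−Shot 7: −143a + 85b = −84.4.
Solving gives a = 0.40819, b = −0.30622.
Gradient magnitude |∇z| = √(a² + b²) = √(0.16662 + 0.09377) = 0.51028.
True dip = arctan(0.51028) = 27.0°, dipping toward NW (azimuth ≈ 307°).

27.0°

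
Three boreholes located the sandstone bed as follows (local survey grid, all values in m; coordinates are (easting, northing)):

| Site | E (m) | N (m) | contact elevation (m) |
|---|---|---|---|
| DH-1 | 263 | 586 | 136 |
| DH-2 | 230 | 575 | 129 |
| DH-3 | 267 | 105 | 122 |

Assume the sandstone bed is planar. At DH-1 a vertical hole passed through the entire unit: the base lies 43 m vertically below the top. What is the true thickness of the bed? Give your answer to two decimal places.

42.13 m

Let the plane be z = a·E + b·N + c.
DH-2−DH-1: −33a − 11b = −7;  DH-3−DH-1: 4a − 481b = −14.
Solving gives a = 0.20186, b = 0.03078.
|∇z| = √(a²+b²) = 0.20419, so dip δ = arctan(0.20419) = 11.54°.
True thickness = vertical thickness × cos δ = 43 × cos 11.54° = 42.13 m.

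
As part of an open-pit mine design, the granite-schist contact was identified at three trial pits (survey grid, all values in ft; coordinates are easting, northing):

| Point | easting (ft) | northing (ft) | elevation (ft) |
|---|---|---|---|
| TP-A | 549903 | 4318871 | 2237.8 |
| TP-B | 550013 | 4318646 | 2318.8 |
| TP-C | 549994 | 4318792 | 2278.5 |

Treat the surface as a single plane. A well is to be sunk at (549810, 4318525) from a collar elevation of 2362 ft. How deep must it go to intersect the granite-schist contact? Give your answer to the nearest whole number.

Let the plane be z = a·easting + b·northing + c.
TP-B−TP-A: 110a − 225b = 81;  TP-C−TP-A: 91a − 79b = 40.7.
Solving gives a = 0.23406873, b = −0.24556640.
Then c = 2237.8 − a·549903 − b·4318871 = 934092.30.
At (549810, 4318525): z_contact = 128693.3 − 1060484.6 + 934092.30 = 2301.0 ft.
Depth below ground = 2362 − 2301.0 = 61 ft.

61 ft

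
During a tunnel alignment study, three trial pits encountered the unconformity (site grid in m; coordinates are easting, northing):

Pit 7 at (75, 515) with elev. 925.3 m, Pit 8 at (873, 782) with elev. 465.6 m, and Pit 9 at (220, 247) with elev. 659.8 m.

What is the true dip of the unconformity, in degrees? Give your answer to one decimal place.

43.8°

Let the plane be z = a·easting + b·northing + c.
Pit 8−Pit 7: 798a + 267b = −459.7;  Pit 9−Pit 7: 145a − 268b = −265.5.
Solving gives a = −0.76843, b = 0.57492.
Gradient magnitude |∇z| = √(a² + b²) = √(0.59048 + 0.33053) = 0.95969.
True dip = arctan(0.95969) = 43.8°, dipping toward SE (azimuth ≈ 127°).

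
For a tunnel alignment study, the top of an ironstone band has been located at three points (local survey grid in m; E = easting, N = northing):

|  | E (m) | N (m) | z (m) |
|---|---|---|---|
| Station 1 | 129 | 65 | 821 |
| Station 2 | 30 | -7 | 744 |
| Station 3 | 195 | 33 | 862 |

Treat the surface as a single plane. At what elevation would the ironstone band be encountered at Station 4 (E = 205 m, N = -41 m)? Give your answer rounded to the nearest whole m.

Two edge vectors: Station 1→Station 2 = (-99, -72, -77), Station 1→Station 3 = (66, -32, 41).
Normal n = (Station 1→Station 2) × (Station 1→Station 3) = (-5416, -1023, 7920).
So ∂z/∂E = −n_x/n_z = 0.68384 and ∂z/∂N = −n_y/n_z = 0.12917.
Intercept c from Station 1: 821 − 88.22 − 8.40 = 724.39.
At (205, -41): z = 140.2 − 5.3 + 724.39 = 859.3 m.

859 m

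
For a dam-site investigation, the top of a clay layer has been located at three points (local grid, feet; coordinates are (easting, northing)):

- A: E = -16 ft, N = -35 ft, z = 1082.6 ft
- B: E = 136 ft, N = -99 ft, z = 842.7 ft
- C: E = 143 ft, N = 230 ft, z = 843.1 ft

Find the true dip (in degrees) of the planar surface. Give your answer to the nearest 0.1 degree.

Two edge vectors: A→B = (152, -64, -239.9), A→C = (159, 265, -239.5).
Normal n = (A→B) × (A→C) = (78901.5, -1740.1, 50456).
So ∂z/∂E = −n_x/n_z = −1.56377 and ∂z/∂N = −n_y/n_z = 0.03449.
Gradient magnitude |∇z| = √(a² + b²) = √(2.44537 + 0.00119) = 1.56415.
True dip = arctan(1.56415) = 57.4°, dipping toward E (azimuth ≈ 091°).

57.4°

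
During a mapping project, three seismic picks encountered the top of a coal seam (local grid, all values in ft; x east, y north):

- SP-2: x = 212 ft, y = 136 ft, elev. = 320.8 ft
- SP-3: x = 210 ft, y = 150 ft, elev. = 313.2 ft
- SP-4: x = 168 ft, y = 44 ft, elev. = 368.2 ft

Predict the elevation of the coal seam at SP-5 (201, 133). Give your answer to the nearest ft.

Two edge vectors: SP-2→SP-3 = (-2, 14, -7.6), SP-2→SP-4 = (-44, -92, 47.4).
Normal n = (SP-2→SP-3) × (SP-2→SP-4) = (-35.6, 429.2, 800).
So ∂z/∂x = −n_x/n_z = 0.04450 and ∂z/∂y = −n_y/n_z = −0.53650.
Intercept c from SP-2: 320.8 − 9.43 + 72.96 = 384.33.
At (201, 133): z = 8.9 − 71.4 + 384.33 = 321.9 ft.

322 ft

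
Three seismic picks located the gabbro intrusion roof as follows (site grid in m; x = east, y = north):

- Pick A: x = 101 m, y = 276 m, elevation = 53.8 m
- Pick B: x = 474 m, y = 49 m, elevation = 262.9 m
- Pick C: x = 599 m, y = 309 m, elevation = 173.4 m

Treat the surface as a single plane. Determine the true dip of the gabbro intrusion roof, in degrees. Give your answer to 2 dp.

Let the plane be z = a·x + b·y + c.
Pick B−Pick A: 373a − 227b = 209.1;  Pick C−Pick A: 498a + 33b = 119.6.
Solving gives a = 0.27162, b = −0.47482.
Gradient magnitude |∇z| = √(a² + b²) = √(0.07378 + 0.22545) = 0.54702.
True dip = arctan(0.54702) = 28.68°, dipping toward NNW (azimuth ≈ 330°).

28.68°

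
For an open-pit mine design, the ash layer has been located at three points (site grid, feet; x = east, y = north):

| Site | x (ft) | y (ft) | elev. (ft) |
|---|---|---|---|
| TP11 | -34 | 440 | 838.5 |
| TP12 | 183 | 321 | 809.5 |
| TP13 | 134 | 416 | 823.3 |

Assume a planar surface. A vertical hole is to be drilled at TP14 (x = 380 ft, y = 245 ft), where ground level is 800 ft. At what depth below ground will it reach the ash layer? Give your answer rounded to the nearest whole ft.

13 ft

Two edge vectors: TP11→TP12 = (217, -119, -29), TP11→TP13 = (168, -24, -15.2).
Normal n = (TP11→TP12) × (TP11→TP13) = (1112.8, -1573.6, 14784).
So ∂z/∂x = −n_x/n_z = −0.07527 and ∂z/∂y = −n_y/n_z = 0.10644.
Intercept c from TP11: 838.5 − 2.56 − 46.83 = 789.11.
At (380, 245): z_contact = −28.6 + 26.1 + 789.11 = 786.6 ft.
Depth below ground = 800 − 786.6 = 13 ft.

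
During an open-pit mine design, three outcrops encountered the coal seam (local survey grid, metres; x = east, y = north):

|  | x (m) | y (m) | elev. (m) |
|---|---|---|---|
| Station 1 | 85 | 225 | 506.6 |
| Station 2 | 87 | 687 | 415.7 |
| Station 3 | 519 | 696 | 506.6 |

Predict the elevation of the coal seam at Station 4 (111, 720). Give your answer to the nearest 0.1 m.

Let the plane be z = a·x + b·y + c.
Station 2−Station 1: 2a + 462b = −90.9;  Station 3−Station 1: 434a + 471b = 0.
Solving gives a = 0.21454, b = −0.19768.
Then c = 506.6 − a·85 − b·225 = 532.84.
At (111, 720): z = 23.8 − 142.3 + 532.84 = 414.3 m.

414.3 m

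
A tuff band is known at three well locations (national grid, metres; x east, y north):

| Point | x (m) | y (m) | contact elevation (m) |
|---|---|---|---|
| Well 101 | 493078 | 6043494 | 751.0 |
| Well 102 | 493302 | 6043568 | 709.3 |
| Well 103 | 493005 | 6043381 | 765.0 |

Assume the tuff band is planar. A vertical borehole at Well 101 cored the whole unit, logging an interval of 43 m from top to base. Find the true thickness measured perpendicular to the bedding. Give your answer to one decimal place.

Let the plane be z = a·x + b·y + c.
Well 102−Well 101: 224a + 74b = −41.7;  Well 103−Well 101: −73a − 113b = 14.
Solving gives a = −0.18464, b = −0.00462.
|∇z| = √(a²+b²) = 0.18469, so dip δ = arctan(0.18469) = 10.46°.
True thickness = vertical thickness × cos δ = 43 × cos 10.46° = 42.3 m.

42.3 m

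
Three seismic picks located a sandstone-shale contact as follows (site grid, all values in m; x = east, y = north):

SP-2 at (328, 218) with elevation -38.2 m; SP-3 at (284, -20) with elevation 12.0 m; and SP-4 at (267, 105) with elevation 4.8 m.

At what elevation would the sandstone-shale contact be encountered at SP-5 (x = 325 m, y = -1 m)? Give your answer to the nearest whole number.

Let the plane be z = a·x + b·y + c.
SP-3−SP-2: −44a − 238b = 50.2;  SP-4−SP-2: −61a − 113b = 43.
Solving gives a = −0.47783, b = −0.12259.
Then c = -38.2 − a·328 − b·218 = 145.25.
At (325, -1): z = −155.3 + 0.1 + 145.25 = -9.9 m.

-10 m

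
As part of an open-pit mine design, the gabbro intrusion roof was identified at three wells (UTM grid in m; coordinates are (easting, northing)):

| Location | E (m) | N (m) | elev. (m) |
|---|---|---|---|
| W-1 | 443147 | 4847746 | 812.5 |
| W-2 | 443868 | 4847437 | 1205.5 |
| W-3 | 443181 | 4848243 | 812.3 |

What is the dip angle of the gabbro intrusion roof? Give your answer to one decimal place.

Let the plane be z = a·E + b·N + c.
W-2−W-1: 721a − 309b = 393;  W-3−W-1: 34a + 497b = −0.2.
Solving gives a = 0.52938, b = −0.03662.
Gradient magnitude |∇z| = √(a² + b²) = √(0.28025 + 0.00134) = 0.53065.
True dip = arctan(0.53065) = 28.0°, dipping toward W (azimuth ≈ 274°).

28.0°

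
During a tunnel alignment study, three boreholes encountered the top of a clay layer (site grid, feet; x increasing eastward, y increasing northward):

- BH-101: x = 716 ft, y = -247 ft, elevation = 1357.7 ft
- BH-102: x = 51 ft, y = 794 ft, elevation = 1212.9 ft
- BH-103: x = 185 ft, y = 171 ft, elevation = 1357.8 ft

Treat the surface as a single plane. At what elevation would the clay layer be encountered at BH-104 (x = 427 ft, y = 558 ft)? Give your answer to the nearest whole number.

Two edge vectors: BH-101→BH-102 = (-665, 1041, -144.8), BH-101→BH-103 = (-531, 418, 0.1).
Normal n = (BH-101→BH-102) × (BH-101→BH-103) = (60630.5, 76955.3, 274801).
So ∂z/∂x = −n_x/n_z = −0.22063 and ∂z/∂y = −n_y/n_z = −0.28004.
Intercept c from BH-101: 1357.7 + 157.97 − 69.17 = 1446.50.
At (427, 558): z = −94.2 − 156.3 + 1446.50 = 1196.0 ft.

1196 ft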